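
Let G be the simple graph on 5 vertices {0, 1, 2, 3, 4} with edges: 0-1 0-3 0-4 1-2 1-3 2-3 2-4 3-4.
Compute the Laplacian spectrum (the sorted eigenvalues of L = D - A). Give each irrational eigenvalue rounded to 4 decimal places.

[0, 3, 3, 5, 5]

Each diagonal entry of L is the vertex degree and each off-diagonal entry is -1 where an edge is present, 0 otherwise; in the order [0, 1, 2, 3, 4] the diagonal is [3, 3, 3, 4, 3]. Since every row of L sums to 0, the all-ones vector is in the kernel and 0 is an eigenvalue. The single zero eigenvalue shows the graph is connected. The largest eigenvalue, 5, is at most the vertex count 5.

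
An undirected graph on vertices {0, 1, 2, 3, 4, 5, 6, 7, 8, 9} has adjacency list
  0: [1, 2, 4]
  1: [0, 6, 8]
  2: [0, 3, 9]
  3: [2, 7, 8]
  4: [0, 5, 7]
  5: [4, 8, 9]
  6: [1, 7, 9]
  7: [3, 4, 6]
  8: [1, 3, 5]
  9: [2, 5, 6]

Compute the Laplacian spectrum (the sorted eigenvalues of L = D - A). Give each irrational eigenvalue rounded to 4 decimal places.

Reading degrees in the order [0, 1, 2, 3, 4, 5, 6, 7, 8, 9] gives [3, 3, 3, 3, 3, 3, 3, 3, 3, 3]; set D = diag(3, 3, 3, 3, 3, 3, 3, 3, 3, 3) and form L = D - A. Since every row of L sums to 0, the all-ones vector is in the kernel and 0 is an eigenvalue. The eigenvalues sum to 30, which equals trace(L) = 2|E|.

[0, 2, 2, 2, 2, 2, 5, 5, 5, 5]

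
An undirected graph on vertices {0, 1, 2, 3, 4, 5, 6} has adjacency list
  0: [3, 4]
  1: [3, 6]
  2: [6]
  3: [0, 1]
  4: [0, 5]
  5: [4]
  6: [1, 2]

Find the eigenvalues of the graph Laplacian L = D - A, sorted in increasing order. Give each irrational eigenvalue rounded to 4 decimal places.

[0, 0.1981, 0.7530, 1.5550, 2.4450, 3.2470, 3.8019]

With the vertex order [0, 1, 2, 3, 4, 5, 6], the degrees are [2, 2, 1, 2, 2, 1, 2], giving D = diag(2, 2, 1, 2, 2, 1, 2) and L = D - A. L is symmetric positive semidefinite, so every eigenvalue is real and nonnegative. The single zero eigenvalue shows the graph is connected.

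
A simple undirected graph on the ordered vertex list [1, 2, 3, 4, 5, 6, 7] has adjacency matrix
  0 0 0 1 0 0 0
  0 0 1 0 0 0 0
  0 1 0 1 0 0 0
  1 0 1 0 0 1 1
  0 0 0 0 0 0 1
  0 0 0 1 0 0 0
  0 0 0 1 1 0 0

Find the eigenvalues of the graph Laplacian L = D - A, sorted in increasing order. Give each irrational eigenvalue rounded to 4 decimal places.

Reading degrees in the order [1, 2, 3, 4, 5, 6, 7] gives [1, 1, 2, 4, 1, 1, 2]; set D = diag(1, 1, 2, 4, 1, 1, 2) and form L = D - A. Diagonalising L (or applying a numerical eigensolver to the 7x7 matrix) gives the spectrum above. The single zero eigenvalue shows the graph is connected. By the matrix-tree theorem the graph has (1/7) * product of the nonzero eigenvalues = 1 spanning tree. The eigenvalues sum to 12, which equals trace(L) = 2|E|.

[0, 0.3820, 0.6086, 1, 2.2271, 2.6180, 5.1642]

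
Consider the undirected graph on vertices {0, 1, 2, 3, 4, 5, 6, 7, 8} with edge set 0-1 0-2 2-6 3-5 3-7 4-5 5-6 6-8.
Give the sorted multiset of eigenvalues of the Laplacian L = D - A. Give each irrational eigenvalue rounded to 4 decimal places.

[0, 0.1862, 0.4822, 0.7043, 1.4073, 2.1338, 2.8532, 3.5372, 4.6958]

Each diagonal entry of L is the vertex degree and each off-diagonal entry is -1 where an edge is present, 0 otherwise; in the order [0, 1, 2, 3, 4, 5, 6, 7, 8] the diagonal is [2, 1, 2, 2, 1, 3, 3, 1, 1]. Since every row of L sums to 0, the all-ones vector is in the kernel and 0 is an eigenvalue. The largest eigenvalue, 4.6958, is at most the vertex count 9. There is one zero in the spectrum, matching the 1 component.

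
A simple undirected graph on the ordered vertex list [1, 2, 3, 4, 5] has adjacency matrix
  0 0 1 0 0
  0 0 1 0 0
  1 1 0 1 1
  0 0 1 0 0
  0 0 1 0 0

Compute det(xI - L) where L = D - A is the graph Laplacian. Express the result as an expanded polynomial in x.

x^5 - 8x^4 + 18x^3 - 16x^2 + 5x

Reading degrees in the order [1, 2, 3, 4, 5] gives [1, 1, 4, 1, 1]; set D = diag(1, 1, 4, 1, 1) and form L = D - A. The eigenvalues of L are [0, 1, 1, 1, 5]; the characteristic polynomial is the product of (x - lambda_i), which multiplies out to x^5 - 8x^4 + 18x^3 - 16x^2 + 5x. Since p(0) = det(-L) = 0, x divides p(x). The largest eigenvalue, 5, is at most the vertex count 5.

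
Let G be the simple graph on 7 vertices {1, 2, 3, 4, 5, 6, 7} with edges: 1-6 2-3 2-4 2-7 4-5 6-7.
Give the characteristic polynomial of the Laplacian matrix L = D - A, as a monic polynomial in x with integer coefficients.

x^7 - 12x^6 + 54x^5 - 114x^4 + 115x^3 - 50x^2 + 7x

With the vertex order [1, 2, 3, 4, 5, 6, 7], the degrees are [1, 3, 1, 2, 1, 2, 2], giving D = diag(1, 3, 1, 2, 1, 2, 2) and L = D - A. L has integer entries, so p(x) = det(xI - L) has integer coefficients. Expanding the determinant yields x^7 - 12x^6 + 54x^5 - 114x^4 + 115x^3 - 50x^2 + 7x. Since p(0) = det(-L) = 0, x divides p(x). The eigenvalues sum to 12, which equals trace(L) = 2|E|. By the matrix-tree theorem the graph has (1/7) * product of the nonzero eigenvalues = 1 spanning tree.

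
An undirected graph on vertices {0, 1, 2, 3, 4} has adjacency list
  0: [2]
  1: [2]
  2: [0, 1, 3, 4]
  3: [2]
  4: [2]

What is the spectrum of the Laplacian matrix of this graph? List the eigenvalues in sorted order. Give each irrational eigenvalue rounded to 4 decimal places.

With the vertex order [0, 1, 2, 3, 4], the degrees are [1, 1, 4, 1, 1], giving D = diag(1, 1, 4, 1, 1) and L = D - A. Diagonalising L (or applying a numerical eigensolver to the 5x5 matrix) gives the spectrum above. The single zero eigenvalue shows the graph is connected. By the matrix-tree theorem the graph has (1/5) * product of the nonzero eigenvalues = 1 spanning tree.

[0, 1, 1, 1, 5]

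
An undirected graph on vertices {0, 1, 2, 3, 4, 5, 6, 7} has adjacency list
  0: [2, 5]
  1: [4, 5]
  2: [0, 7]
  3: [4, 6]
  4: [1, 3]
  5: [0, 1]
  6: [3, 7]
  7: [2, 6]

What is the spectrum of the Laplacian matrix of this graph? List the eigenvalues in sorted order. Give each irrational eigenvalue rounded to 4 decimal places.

[0, 0.5858, 0.5858, 2, 2, 3.4142, 3.4142, 4]

Reading degrees in the order [0, 1, 2, 3, 4, 5, 6, 7] gives [2, 2, 2, 2, 2, 2, 2, 2]; set D = diag(2, 2, 2, 2, 2, 2, 2, 2) and form L = D - A. Since every row of L sums to 0, the all-ones vector is in the kernel and 0 is an eigenvalue. By the matrix-tree theorem the graph has (1/8) * product of the nonzero eigenvalues = 8 spanning trees. The largest eigenvalue, 4, is at most the vertex count 8.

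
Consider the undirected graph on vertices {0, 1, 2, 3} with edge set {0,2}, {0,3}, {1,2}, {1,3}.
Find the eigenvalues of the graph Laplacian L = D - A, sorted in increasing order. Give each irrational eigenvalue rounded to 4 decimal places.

Reading degrees in the order [0, 1, 2, 3] gives [2, 2, 2, 2]; set D = diag(2, 2, 2, 2) and form L = D - A. Diagonalising L (or applying a numerical eigensolver to the 4x4 matrix) gives the spectrum above. By the matrix-tree theorem the graph has (1/4) * product of the nonzero eigenvalues = 4 spanning trees.

[0, 2, 2, 4]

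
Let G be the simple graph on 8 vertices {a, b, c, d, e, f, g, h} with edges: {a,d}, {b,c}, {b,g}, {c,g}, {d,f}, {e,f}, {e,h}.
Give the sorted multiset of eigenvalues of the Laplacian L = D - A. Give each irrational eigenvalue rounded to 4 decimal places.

[0, 0, 0.3820, 1.3820, 2.6180, 3, 3, 3.6180]

Reading degrees in the order [a, b, c, d, e, f, g, h] gives [1, 2, 2, 2, 2, 2, 2, 1]; set D = diag(1, 2, 2, 2, 2, 2, 2, 1) and form L = D - A. The multiplicity of 0 as a Laplacian eigenvalue equals the number of connected components. The 2 zero eigenvalues correspond to the 2 connected components. The eigenvalues sum to 14, which equals trace(L) = 2|E|.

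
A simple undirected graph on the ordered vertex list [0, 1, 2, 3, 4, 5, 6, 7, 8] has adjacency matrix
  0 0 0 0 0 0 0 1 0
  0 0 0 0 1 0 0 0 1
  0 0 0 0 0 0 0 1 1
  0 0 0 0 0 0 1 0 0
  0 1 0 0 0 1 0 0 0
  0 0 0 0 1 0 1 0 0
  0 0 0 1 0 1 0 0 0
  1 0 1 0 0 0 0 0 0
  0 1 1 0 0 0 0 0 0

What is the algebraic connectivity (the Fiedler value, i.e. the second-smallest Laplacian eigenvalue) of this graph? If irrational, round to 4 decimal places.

0.1206

Each diagonal entry of L is the vertex degree and each off-diagonal entry is -1 where an edge is present, 0 otherwise; in the order [0, 1, 2, 3, 4, 5, 6, 7, 8] the diagonal is [1, 2, 2, 1, 2, 2, 2, 2, 2]. Computing the eigenvalues of L and sorting gives [0, 0.1206, 0.4679, 1, 1.6527, 2.3473, 3, 3.5321, 3.8794]. The Fiedler value lambda_2 = 0.1206 is strictly positive, so the graph is connected. The largest eigenvalue, 3.8794, is at most the vertex count 9.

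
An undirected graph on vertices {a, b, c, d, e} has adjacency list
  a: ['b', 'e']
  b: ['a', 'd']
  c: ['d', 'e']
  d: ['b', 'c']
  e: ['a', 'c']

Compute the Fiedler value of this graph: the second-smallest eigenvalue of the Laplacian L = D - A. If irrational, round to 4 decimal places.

1.3820

With the vertex order [a, b, c, d, e], the degrees are [2, 2, 2, 2, 2], giving D = diag(2, 2, 2, 2, 2) and L = D - A. Computing the eigenvalues of L and sorting gives [0, 1.3820, 1.3820, 3.6180, 3.6180]. The Fiedler value lambda_2 = 1.3820 is strictly positive, so the graph is connected. There is one zero in the spectrum, matching the 1 component.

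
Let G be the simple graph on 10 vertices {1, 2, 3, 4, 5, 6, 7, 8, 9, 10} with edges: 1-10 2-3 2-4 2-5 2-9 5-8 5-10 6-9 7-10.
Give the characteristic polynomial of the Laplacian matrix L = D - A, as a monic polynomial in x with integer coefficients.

Reading degrees in the order [1, 2, 3, 4, 5, 6, 7, 8, 9, 10] gives [1, 4, 1, 1, 3, 1, 1, 1, 2, 3]; set D = diag(1, 4, 1, 1, 3, 1, 1, 1, 2, 3) and form L = D - A. Computing det(xI - L) by cofactor expansion (or equivalently via sum-over-permutations) gives x^10 - 18x^9 + 131x^8 - 502x^7 + 1109x^6 - 1458x^5 + 1139x^4 - 508x^3 + 116x^2 - 10x. Since p(0) = det(-L) = 0, x divides p(x). The eigenvalues sum to 18, which equals trace(L) = 2|E|. There is one zero in the spectrum, matching the 1 component.

x^10 - 18x^9 + 131x^8 - 502x^7 + 1109x^6 - 1458x^5 + 1139x^4 - 508x^3 + 116x^2 - 10x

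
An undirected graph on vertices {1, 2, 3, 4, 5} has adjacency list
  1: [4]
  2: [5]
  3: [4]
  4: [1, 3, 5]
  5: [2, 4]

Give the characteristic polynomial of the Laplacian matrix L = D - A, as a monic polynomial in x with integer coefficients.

x^5 - 8x^4 + 20x^3 - 18x^2 + 5x

With the vertex order [1, 2, 3, 4, 5], the degrees are [1, 1, 1, 3, 2], giving D = diag(1, 1, 1, 3, 2) and L = D - A. Computing det(xI - L) by cofactor expansion (or equivalently via sum-over-permutations) gives x^5 - 8x^4 + 20x^3 - 18x^2 + 5x. Since p(0) = det(-L) = 0, x divides p(x). By the matrix-tree theorem the graph has (1/5) * product of the nonzero eigenvalues = 1 spanning tree.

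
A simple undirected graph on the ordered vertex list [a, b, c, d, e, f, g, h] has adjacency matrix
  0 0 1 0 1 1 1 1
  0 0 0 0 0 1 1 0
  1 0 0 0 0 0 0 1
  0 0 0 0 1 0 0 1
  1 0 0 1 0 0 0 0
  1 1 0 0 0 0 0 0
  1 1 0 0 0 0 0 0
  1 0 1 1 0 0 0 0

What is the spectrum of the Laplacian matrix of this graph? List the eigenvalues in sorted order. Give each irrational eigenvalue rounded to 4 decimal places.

[0, 0.6099, 1.4436, 2, 2.5186, 3.1715, 4, 6.2564]

With the vertex order [a, b, c, d, e, f, g, h], the degrees are [5, 2, 2, 2, 2, 2, 2, 3], giving D = diag(5, 2, 2, 2, 2, 2, 2, 3) and L = D - A. L is symmetric positive semidefinite, so every eigenvalue is real and nonnegative. The single zero eigenvalue shows the graph is connected. The largest eigenvalue, 6.2564, is at most the vertex count 8.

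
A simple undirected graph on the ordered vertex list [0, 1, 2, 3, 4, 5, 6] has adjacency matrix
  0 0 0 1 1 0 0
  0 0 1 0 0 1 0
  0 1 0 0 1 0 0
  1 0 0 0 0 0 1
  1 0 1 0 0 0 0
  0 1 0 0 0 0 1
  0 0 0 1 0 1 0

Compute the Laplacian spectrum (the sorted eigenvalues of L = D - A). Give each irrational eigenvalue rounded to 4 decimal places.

Each diagonal entry of L is the vertex degree and each off-diagonal entry is -1 where an edge is present, 0 otherwise; in the order [0, 1, 2, 3, 4, 5, 6] the diagonal is [2, 2, 2, 2, 2, 2, 2]. Since every row of L sums to 0, the all-ones vector is in the kernel and 0 is an eigenvalue. By the matrix-tree theorem the graph has (1/7) * product of the nonzero eigenvalues = 7 spanning trees. The eigenvalues sum to 14, which equals trace(L) = 2|E|.

[0, 0.7530, 0.7530, 2.4450, 2.4450, 3.8019, 3.8019]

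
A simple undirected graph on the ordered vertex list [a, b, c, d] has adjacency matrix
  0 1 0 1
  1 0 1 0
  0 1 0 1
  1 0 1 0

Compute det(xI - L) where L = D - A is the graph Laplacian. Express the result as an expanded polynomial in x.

With the vertex order [a, b, c, d], the degrees are [2, 2, 2, 2], giving D = diag(2, 2, 2, 2) and L = D - A. L has integer entries, so p(x) = det(xI - L) has integer coefficients. Expanding the determinant yields x^4 - 8x^3 + 20x^2 - 16x. The coefficient of x^3 equals -trace(L) = -8, matching the sum of degrees. The largest eigenvalue, 4, is at most the vertex count 4.

x^4 - 8x^3 + 20x^2 - 16x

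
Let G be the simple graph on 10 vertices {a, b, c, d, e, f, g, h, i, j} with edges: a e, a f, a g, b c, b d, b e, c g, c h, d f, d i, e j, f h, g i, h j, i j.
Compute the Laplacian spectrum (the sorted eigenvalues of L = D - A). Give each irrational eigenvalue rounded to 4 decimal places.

[0, 2, 2, 2, 2, 2, 5, 5, 5, 5]

With the vertex order [a, b, c, d, e, f, g, h, i, j], the degrees are [3, 3, 3, 3, 3, 3, 3, 3, 3, 3], giving D = diag(3, 3, 3, 3, 3, 3, 3, 3, 3, 3) and L = D - A. The multiplicity of 0 as a Laplacian eigenvalue equals the number of connected components. The single zero eigenvalue shows the graph is connected. The largest eigenvalue, 5, is at most the vertex count 10.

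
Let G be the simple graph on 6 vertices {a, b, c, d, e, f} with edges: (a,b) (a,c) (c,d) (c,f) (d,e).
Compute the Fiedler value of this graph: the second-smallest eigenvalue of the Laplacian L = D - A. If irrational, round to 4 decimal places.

0.3820

With the vertex order [a, b, c, d, e, f], the degrees are [2, 1, 3, 2, 1, 1], giving D = diag(2, 1, 3, 2, 1, 1) and L = D - A. The smallest Laplacian eigenvalue is always 0. The next one, lambda_2 = 0.3820, measures how hard the graph is to disconnect: larger values mean better connectivity.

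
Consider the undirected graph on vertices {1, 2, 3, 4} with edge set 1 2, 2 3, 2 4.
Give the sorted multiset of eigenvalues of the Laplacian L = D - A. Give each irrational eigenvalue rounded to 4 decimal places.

With the vertex order [1, 2, 3, 4], the degrees are [1, 3, 1, 1], giving D = diag(1, 3, 1, 1) and L = D - A. L is symmetric positive semidefinite, so every eigenvalue is real and nonnegative. The single zero eigenvalue shows the graph is connected. The largest eigenvalue, 4, is at most the vertex count 4.

[0, 1, 1, 4]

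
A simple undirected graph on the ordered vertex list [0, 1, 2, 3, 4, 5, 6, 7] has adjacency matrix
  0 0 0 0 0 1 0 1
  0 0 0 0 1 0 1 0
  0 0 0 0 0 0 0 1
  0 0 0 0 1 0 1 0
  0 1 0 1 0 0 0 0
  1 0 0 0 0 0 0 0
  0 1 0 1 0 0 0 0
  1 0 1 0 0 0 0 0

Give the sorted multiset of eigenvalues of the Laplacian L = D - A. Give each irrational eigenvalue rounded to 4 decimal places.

Each diagonal entry of L is the vertex degree and each off-diagonal entry is -1 where an edge is present, 0 otherwise; in the order [0, 1, 2, 3, 4, 5, 6, 7] the diagonal is [2, 2, 1, 2, 2, 1, 2, 2]. The multiplicity of 0 as a Laplacian eigenvalue equals the number of connected components. The 2 zero eigenvalues correspond to the 2 connected components. The largest eigenvalue, 4, is at most the vertex count 8.

[0, 0, 0.5858, 2, 2, 2, 3.4142, 4]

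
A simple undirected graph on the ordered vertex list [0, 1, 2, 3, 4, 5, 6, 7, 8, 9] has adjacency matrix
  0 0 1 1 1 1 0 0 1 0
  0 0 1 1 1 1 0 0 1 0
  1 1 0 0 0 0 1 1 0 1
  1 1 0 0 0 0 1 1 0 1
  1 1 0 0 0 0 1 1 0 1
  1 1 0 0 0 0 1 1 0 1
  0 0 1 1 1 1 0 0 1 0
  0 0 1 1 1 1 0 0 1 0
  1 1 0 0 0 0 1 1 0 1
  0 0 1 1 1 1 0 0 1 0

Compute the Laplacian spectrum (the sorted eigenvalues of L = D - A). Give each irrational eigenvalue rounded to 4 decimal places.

[0, 5, 5, 5, 5, 5, 5, 5, 5, 10]

Reading degrees in the order [0, 1, 2, 3, 4, 5, 6, 7, 8, 9] gives [5, 5, 5, 5, 5, 5, 5, 5, 5, 5]; set D = diag(5, 5, 5, 5, 5, 5, 5, 5, 5, 5) and form L = D - A. L is symmetric positive semidefinite, so every eigenvalue is real and nonnegative. The largest eigenvalue, 10, is at most the vertex count 10.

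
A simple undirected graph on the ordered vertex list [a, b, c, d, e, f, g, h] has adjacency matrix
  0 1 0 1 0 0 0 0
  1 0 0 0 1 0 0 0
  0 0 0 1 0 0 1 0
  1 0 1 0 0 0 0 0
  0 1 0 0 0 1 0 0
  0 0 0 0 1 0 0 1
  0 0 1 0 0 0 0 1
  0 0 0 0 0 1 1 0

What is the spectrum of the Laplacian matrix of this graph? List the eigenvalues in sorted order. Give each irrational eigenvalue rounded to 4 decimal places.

[0, 0.5858, 0.5858, 2, 2, 3.4142, 3.4142, 4]

Each diagonal entry of L is the vertex degree and each off-diagonal entry is -1 where an edge is present, 0 otherwise; in the order [a, b, c, d, e, f, g, h] the diagonal is [2, 2, 2, 2, 2, 2, 2, 2]. L is symmetric positive semidefinite, so every eigenvalue is real and nonnegative. The single zero eigenvalue shows the graph is connected. The largest eigenvalue, 4, is at most the vertex count 8. By the matrix-tree theorem the graph has (1/8) * product of the nonzero eigenvalues = 8 spanning trees.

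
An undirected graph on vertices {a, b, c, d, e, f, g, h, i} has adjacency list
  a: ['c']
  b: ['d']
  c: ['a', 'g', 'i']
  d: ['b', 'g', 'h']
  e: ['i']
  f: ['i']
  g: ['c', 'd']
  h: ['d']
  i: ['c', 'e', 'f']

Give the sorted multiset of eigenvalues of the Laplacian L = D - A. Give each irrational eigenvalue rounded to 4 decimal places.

[0, 0.1830, 0.5723, 1, 1, 1.5095, 3, 4.0444, 4.6907]

Reading degrees in the order [a, b, c, d, e, f, g, h, i] gives [1, 1, 3, 3, 1, 1, 2, 1, 3]; set D = diag(1, 1, 3, 3, 1, 1, 2, 1, 3) and form L = D - A. Diagonalising L (or applying a numerical eigensolver to the 9x9 matrix) gives the spectrum above. The single zero eigenvalue shows the graph is connected. By the matrix-tree theorem the graph has (1/9) * product of the nonzero eigenvalues = 1 spanning tree.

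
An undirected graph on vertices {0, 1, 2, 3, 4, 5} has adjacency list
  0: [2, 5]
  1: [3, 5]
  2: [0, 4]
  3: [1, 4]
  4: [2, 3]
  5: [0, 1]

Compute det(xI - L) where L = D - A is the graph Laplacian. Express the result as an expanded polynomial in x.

Each diagonal entry of L is the vertex degree and each off-diagonal entry is -1 where an edge is present, 0 otherwise; in the order [0, 1, 2, 3, 4, 5] the diagonal is [2, 2, 2, 2, 2, 2]. The eigenvalues of L are [0, 1, 1, 3, 3, 4]; the characteristic polynomial is the product of (x - lambda_i), which multiplies out to x^6 - 12x^5 + 54x^4 - 112x^3 + 105x^2 - 36x. The coefficient of x^5 equals -trace(L) = -12, matching the sum of degrees. By the matrix-tree theorem the graph has (1/6) * product of the nonzero eigenvalues = 6 spanning trees.

x^6 - 12x^5 + 54x^4 - 112x^3 + 105x^2 - 36x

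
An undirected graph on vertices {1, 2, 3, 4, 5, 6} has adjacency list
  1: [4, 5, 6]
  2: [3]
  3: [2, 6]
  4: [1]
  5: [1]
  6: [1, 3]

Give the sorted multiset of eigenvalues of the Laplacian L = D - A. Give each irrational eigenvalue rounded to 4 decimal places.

Each diagonal entry of L is the vertex degree and each off-diagonal entry is -1 where an edge is present, 0 otherwise; in the order [1, 2, 3, 4, 5, 6] the diagonal is [3, 1, 2, 1, 1, 2]. Since every row of L sums to 0, the all-ones vector is in the kernel and 0 is an eigenvalue. By the matrix-tree theorem the graph has (1/6) * product of the nonzero eigenvalues = 1 spanning tree.

[0, 0.3249, 1, 1.4608, 3, 4.2143]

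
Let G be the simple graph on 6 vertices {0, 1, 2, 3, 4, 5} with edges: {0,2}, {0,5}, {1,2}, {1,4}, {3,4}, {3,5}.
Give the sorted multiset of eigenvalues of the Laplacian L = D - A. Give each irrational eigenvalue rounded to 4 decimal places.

With the vertex order [0, 1, 2, 3, 4, 5], the degrees are [2, 2, 2, 2, 2, 2], giving D = diag(2, 2, 2, 2, 2, 2) and L = D - A. Diagonalising L (or applying a numerical eigensolver to the 6x6 matrix) gives the spectrum above.

[0, 1, 1, 3, 3, 4]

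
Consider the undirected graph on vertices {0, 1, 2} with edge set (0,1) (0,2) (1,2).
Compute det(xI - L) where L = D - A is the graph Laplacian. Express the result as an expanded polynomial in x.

x^3 - 6x^2 + 9x

Reading degrees in the order [0, 1, 2] gives [2, 2, 2]; set D = diag(2, 2, 2) and form L = D - A. The eigenvalues of L are [0, 3, 3]; the characteristic polynomial is the product of (x - lambda_i), which multiplies out to x^3 - 6x^2 + 9x. The constant term is 0 because L is singular (the all-ones vector lies in its kernel).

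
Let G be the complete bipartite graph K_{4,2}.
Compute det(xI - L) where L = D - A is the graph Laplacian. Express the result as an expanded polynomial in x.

The graph has 6 vertices and degree multiset [4, 4, 2, 2, 2, 2]; D is the diagonal matrix of degrees and L = D - A. Computing det(xI - L) by cofactor expansion (or equivalently via sum-over-permutations) gives x^6 - 16x^5 + 96x^4 - 272x^3 + 368x^2 - 192x. The coefficient of x^5 equals -trace(L) = -16, matching the sum of degrees. There is one zero in the spectrum, matching the 1 component.

x^6 - 16x^5 + 96x^4 - 272x^3 + 368x^2 - 192x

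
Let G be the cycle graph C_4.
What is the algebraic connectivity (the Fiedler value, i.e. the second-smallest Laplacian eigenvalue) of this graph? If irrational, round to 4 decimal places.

2

The graph has 4 vertices and degree multiset [2, 2, 2, 2]; D is the diagonal matrix of degrees and L = D - A. Computing the eigenvalues of L and sorting gives [0, 2, 2, 4]. The Fiedler value lambda_2 = 2 is strictly positive, so the graph is connected.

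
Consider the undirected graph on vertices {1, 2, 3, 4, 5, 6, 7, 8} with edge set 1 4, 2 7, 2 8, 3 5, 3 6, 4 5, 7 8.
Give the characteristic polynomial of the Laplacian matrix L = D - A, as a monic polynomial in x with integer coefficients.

x^8 - 14x^7 + 78x^6 - 218x^5 + 314x^4 - 210x^3 + 45x^2

With the vertex order [1, 2, 3, 4, 5, 6, 7, 8], the degrees are [1, 2, 2, 2, 2, 1, 2, 2], giving D = diag(1, 2, 2, 2, 2, 1, 2, 2) and L = D - A. Computing det(xI - L) by cofactor expansion (or equivalently via sum-over-permutations) gives x^8 - 14x^7 + 78x^6 - 218x^5 + 314x^4 - 210x^3 + 45x^2. The coefficient of x^7 equals -trace(L) = -14, matching the sum of degrees. The largest eigenvalue, 3.6180, is at most the vertex count 8.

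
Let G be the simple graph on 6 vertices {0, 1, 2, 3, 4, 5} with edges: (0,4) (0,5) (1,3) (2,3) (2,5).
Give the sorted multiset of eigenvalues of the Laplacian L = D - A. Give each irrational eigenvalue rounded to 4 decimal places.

[0, 0.2679, 1, 2, 3, 3.7321]

Each diagonal entry of L is the vertex degree and each off-diagonal entry is -1 where an edge is present, 0 otherwise; in the order [0, 1, 2, 3, 4, 5] the diagonal is [2, 1, 2, 2, 1, 2]. The multiplicity of 0 as a Laplacian eigenvalue equals the number of connected components. The single zero eigenvalue shows the graph is connected. There is one zero in the spectrum, matching the 1 component.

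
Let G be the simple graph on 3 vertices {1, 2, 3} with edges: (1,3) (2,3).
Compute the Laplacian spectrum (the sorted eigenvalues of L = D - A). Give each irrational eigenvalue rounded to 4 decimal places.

[0, 1, 3]

With the vertex order [1, 2, 3], the degrees are [1, 1, 2], giving D = diag(1, 1, 2) and L = D - A. L is symmetric positive semidefinite, so every eigenvalue is real and nonnegative. By the matrix-tree theorem the graph has (1/3) * product of the nonzero eigenvalues = 1 spanning tree.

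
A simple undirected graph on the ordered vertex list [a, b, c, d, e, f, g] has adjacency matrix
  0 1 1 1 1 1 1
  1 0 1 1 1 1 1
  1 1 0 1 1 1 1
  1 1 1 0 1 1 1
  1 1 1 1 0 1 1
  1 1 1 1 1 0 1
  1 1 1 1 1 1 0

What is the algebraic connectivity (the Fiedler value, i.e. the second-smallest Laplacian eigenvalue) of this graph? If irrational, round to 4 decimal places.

Each diagonal entry of L is the vertex degree and each off-diagonal entry is -1 where an edge is present, 0 otherwise; in the order [a, b, c, d, e, f, g] the diagonal is [6, 6, 6, 6, 6, 6, 6]. Computing the eigenvalues of L and sorting gives [0, 7, 7, 7, 7, 7, 7]. The Fiedler value lambda_2 = 7 is strictly positive, so the graph is connected.

7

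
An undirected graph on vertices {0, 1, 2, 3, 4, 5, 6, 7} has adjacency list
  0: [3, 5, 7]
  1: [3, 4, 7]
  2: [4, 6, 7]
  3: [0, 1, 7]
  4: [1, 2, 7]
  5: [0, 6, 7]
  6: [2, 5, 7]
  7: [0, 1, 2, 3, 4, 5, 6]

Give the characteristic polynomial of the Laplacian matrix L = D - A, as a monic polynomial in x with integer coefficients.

Each diagonal entry of L is the vertex degree and each off-diagonal entry is -1 where an edge is present, 0 otherwise; in the order [0, 1, 2, 3, 4, 5, 6, 7] the diagonal is [3, 3, 3, 3, 3, 3, 3, 7]. L has integer entries, so p(x) = det(xI - L) has integer coefficients. Expanding the determinant yields x^8 - 28x^7 + 322x^6 - 1974x^5 + 6965x^4 - 14126x^3 + 15225x^2 - 6728x. The constant term is 0 because L is singular (the all-ones vector lies in its kernel).

x^8 - 28x^7 + 322x^6 - 1974x^5 + 6965x^4 - 14126x^3 + 15225x^2 - 6728x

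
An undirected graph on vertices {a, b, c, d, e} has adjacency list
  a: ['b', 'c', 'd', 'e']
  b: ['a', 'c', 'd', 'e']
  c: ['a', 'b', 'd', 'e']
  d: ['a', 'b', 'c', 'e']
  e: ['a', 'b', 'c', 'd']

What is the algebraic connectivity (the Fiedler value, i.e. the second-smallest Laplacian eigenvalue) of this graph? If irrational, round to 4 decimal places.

5

Each diagonal entry of L is the vertex degree and each off-diagonal entry is -1 where an edge is present, 0 otherwise; in the order [a, b, c, d, e] the diagonal is [4, 4, 4, 4, 4]. The sorted Laplacian eigenvalues are [0, 5, 5, 5, 5]; the algebraic connectivity is the second entry, 5. The largest eigenvalue, 5, is at most the vertex count 5.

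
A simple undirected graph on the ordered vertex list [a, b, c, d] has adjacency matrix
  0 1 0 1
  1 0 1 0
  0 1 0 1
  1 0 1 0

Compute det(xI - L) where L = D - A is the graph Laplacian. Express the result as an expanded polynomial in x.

x^4 - 8x^3 + 20x^2 - 16x

Reading degrees in the order [a, b, c, d] gives [2, 2, 2, 2]; set D = diag(2, 2, 2, 2) and form L = D - A. The eigenvalues of L are [0, 2, 2, 4]; the characteristic polynomial is the product of (x - lambda_i), which multiplies out to x^4 - 8x^3 + 20x^2 - 16x. The coefficient of x^3 equals -trace(L) = -8, matching the sum of degrees. By the matrix-tree theorem the graph has (1/4) * product of the nonzero eigenvalues = 4 spanning trees. The largest eigenvalue, 4, is at most the vertex count 4.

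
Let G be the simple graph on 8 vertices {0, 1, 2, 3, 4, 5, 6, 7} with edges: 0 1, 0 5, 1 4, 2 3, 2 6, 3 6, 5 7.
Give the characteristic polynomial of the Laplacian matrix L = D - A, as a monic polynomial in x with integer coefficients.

x^8 - 14x^7 + 78x^6 - 218x^5 + 314x^4 - 210x^3 + 45x^2

Each diagonal entry of L is the vertex degree and each off-diagonal entry is -1 where an edge is present, 0 otherwise; in the order [0, 1, 2, 3, 4, 5, 6, 7] the diagonal is [2, 2, 2, 2, 1, 2, 2, 1]. L has integer entries, so p(x) = det(xI - L) has integer coefficients. Expanding the determinant yields x^8 - 14x^7 + 78x^6 - 218x^5 + 314x^4 - 210x^3 + 45x^2. Since p(0) = det(-L) = 0, x divides p(x). The largest eigenvalue, 3.6180, is at most the vertex count 8.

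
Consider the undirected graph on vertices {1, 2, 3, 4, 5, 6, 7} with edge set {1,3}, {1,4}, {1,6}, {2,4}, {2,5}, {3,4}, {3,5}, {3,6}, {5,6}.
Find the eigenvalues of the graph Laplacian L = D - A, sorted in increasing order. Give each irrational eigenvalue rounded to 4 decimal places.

[0, 0, 1.6972, 2.3820, 4, 4.6180, 5.3028]

With the vertex order [1, 2, 3, 4, 5, 6, 7], the degrees are [3, 2, 4, 3, 3, 3, 0], giving D = diag(3, 2, 4, 3, 3, 3, 0) and L = D - A. Since every row of L sums to 0, the all-ones vector is in the kernel and 0 is an eigenvalue. The 2 zero eigenvalues correspond to the 2 connected components.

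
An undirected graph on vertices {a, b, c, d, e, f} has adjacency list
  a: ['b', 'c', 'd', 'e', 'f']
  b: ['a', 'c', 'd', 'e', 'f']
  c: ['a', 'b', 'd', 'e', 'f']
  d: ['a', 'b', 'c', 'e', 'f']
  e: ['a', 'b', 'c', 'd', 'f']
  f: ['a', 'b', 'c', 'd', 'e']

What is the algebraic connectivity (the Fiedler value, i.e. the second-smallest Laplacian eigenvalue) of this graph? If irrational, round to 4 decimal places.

6

Each diagonal entry of L is the vertex degree and each off-diagonal entry is -1 where an edge is present, 0 otherwise; in the order [a, b, c, d, e, f] the diagonal is [5, 5, 5, 5, 5, 5]. Computing the eigenvalues of L and sorting gives [0, 6, 6, 6, 6, 6]. The Fiedler value lambda_2 = 6 is strictly positive, so the graph is connected. The largest eigenvalue, 6, is at most the vertex count 6.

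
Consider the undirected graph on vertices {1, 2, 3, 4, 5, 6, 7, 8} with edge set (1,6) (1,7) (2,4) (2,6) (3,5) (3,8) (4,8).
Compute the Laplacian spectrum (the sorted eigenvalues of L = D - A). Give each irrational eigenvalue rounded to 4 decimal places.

[0, 0.1522, 0.5858, 1.2346, 2, 2.7654, 3.4142, 3.8478]

With the vertex order [1, 2, 3, 4, 5, 6, 7, 8], the degrees are [2, 2, 2, 2, 1, 2, 1, 2], giving D = diag(2, 2, 2, 2, 1, 2, 1, 2) and L = D - A. Diagonalising L (or applying a numerical eigensolver to the 8x8 matrix) gives the spectrum above. The single zero eigenvalue shows the graph is connected. By the matrix-tree theorem the graph has (1/8) * product of the nonzero eigenvalues = 1 spanning tree.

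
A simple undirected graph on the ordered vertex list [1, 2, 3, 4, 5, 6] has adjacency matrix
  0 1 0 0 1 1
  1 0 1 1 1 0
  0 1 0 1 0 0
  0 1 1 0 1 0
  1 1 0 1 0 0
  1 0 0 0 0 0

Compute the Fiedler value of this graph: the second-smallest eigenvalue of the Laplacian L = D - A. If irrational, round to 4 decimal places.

With the vertex order [1, 2, 3, 4, 5, 6], the degrees are [3, 4, 2, 3, 3, 1], giving D = diag(3, 4, 2, 3, 3, 1) and L = D - A. Computing the eigenvalues of L and sorting gives [0, 0.7312, 2.1353, 3.4659, 4.5494, 5.1183]. The Fiedler value lambda_2 = 0.7312 is strictly positive, so the graph is connected. The largest eigenvalue, 5.1183, is at most the vertex count 6.

0.7312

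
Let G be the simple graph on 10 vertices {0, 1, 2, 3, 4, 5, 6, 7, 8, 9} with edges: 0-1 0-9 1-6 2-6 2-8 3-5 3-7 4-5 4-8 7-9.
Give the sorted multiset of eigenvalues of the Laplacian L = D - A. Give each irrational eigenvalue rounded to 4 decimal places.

[0, 0.3820, 0.3820, 1.3820, 1.3820, 2.6180, 2.6180, 3.6180, 3.6180, 4]

Reading degrees in the order [0, 1, 2, 3, 4, 5, 6, 7, 8, 9] gives [2, 2, 2, 2, 2, 2, 2, 2, 2, 2]; set D = diag(2, 2, 2, 2, 2, 2, 2, 2, 2, 2) and form L = D - A. L is symmetric positive semidefinite, so every eigenvalue is real and nonnegative. There is one zero in the spectrum, matching the 1 component.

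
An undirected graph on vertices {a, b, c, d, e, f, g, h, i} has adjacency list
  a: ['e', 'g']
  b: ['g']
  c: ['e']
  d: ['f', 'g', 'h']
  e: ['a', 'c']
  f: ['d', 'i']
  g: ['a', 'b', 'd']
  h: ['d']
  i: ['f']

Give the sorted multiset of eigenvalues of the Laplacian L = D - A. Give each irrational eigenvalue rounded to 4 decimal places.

Reading degrees in the order [a, b, c, d, e, f, g, h, i] gives [2, 1, 1, 3, 2, 2, 3, 1, 1]; set D = diag(2, 1, 1, 3, 2, 2, 3, 1, 1) and form L = D - A. The multiplicity of 0 as a Laplacian eigenvalue equals the number of connected components. The eigenvalues sum to 16, which equals trace(L) = 2|E|.

[0, 0.1862, 0.4822, 0.7043, 1.4073, 2.1338, 2.8532, 3.5372, 4.6958]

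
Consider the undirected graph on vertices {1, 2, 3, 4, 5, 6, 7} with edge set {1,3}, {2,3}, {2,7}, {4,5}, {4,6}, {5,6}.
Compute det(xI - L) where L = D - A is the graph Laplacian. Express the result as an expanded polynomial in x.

x^7 - 12x^6 + 55x^5 - 118x^4 + 114x^3 - 36x^2

Each diagonal entry of L is the vertex degree and each off-diagonal entry is -1 where an edge is present, 0 otherwise; in the order [1, 2, 3, 4, 5, 6, 7] the diagonal is [1, 2, 2, 2, 2, 2, 1]. Computing det(xI - L) by cofactor expansion (or equivalently via sum-over-permutations) gives x^7 - 12x^6 + 55x^5 - 118x^4 + 114x^3 - 36x^2. The constant term is 0 because L is singular (the all-ones vector lies in its kernel). There are 2 zeros in the spectrum, matching the 2 components.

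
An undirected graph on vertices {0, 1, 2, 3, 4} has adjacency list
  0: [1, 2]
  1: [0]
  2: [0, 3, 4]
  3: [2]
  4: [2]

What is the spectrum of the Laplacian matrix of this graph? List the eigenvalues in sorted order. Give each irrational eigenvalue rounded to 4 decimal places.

Each diagonal entry of L is the vertex degree and each off-diagonal entry is -1 where an edge is present, 0 otherwise; in the order [0, 1, 2, 3, 4] the diagonal is [2, 1, 3, 1, 1]. Diagonalising L (or applying a numerical eigensolver to the 5x5 matrix) gives the spectrum above. The single zero eigenvalue shows the graph is connected. There is one zero in the spectrum, matching the 1 component.

[0, 0.5188, 1, 2.3111, 4.1701]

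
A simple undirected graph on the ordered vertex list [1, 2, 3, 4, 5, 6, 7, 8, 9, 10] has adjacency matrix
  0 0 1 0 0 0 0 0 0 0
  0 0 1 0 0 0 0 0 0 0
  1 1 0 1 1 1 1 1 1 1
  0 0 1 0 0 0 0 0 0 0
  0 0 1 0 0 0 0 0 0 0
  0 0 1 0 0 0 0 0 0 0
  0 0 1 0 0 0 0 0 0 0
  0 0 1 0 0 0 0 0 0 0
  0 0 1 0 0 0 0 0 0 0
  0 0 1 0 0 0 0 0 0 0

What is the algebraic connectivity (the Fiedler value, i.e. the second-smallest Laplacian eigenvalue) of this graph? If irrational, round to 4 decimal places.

1

Reading degrees in the order [1, 2, 3, 4, 5, 6, 7, 8, 9, 10] gives [1, 1, 9, 1, 1, 1, 1, 1, 1, 1]; set D = diag(1, 1, 9, 1, 1, 1, 1, 1, 1, 1) and form L = D - A. The smallest Laplacian eigenvalue is always 0. The next one, lambda_2 = 1, measures how hard the graph is to disconnect: larger values mean better connectivity. The eigenvalues sum to 18, which equals trace(L) = 2|E|.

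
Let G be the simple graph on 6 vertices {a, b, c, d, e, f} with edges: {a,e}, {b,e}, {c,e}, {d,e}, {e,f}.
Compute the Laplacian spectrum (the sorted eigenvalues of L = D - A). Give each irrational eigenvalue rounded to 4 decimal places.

Reading degrees in the order [a, b, c, d, e, f] gives [1, 1, 1, 1, 5, 1]; set D = diag(1, 1, 1, 1, 5, 1) and form L = D - A. The multiplicity of 0 as a Laplacian eigenvalue equals the number of connected components. The largest eigenvalue, 6, is at most the vertex count 6.

[0, 1, 1, 1, 1, 6]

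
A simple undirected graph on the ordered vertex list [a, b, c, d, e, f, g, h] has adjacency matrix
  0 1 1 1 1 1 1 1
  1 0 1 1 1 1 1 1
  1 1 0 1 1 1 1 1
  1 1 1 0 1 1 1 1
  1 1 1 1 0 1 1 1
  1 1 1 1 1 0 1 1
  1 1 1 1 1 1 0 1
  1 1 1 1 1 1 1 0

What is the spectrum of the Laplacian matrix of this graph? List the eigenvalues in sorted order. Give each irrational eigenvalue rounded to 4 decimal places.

[0, 8, 8, 8, 8, 8, 8, 8]

With the vertex order [a, b, c, d, e, f, g, h], the degrees are [7, 7, 7, 7, 7, 7, 7, 7], giving D = diag(7, 7, 7, 7, 7, 7, 7, 7) and L = D - A. Diagonalising L (or applying a numerical eigensolver to the 8x8 matrix) gives the spectrum above. The largest eigenvalue, 8, is at most the vertex count 8.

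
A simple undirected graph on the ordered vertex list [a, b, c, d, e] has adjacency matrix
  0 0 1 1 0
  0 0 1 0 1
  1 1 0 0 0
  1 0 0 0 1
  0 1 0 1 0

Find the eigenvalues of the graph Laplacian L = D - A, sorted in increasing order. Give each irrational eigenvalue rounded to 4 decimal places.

Reading degrees in the order [a, b, c, d, e] gives [2, 2, 2, 2, 2]; set D = diag(2, 2, 2, 2, 2) and form L = D - A. The multiplicity of 0 as a Laplacian eigenvalue equals the number of connected components. The largest eigenvalue, 3.6180, is at most the vertex count 5. By the matrix-tree theorem the graph has (1/5) * product of the nonzero eigenvalues = 5 spanning trees.

[0, 1.3820, 1.3820, 3.6180, 3.6180]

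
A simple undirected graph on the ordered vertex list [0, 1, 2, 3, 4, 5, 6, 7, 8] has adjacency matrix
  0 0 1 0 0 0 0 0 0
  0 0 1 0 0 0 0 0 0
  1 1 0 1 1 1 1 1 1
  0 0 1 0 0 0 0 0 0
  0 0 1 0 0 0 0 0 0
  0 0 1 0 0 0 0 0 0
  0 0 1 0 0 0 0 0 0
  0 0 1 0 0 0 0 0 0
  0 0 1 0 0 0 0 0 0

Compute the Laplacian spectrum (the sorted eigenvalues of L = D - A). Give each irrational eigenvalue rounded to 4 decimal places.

Reading degrees in the order [0, 1, 2, 3, 4, 5, 6, 7, 8] gives [1, 1, 8, 1, 1, 1, 1, 1, 1]; set D = diag(1, 1, 8, 1, 1, 1, 1, 1, 1) and form L = D - A. The multiplicity of 0 as a Laplacian eigenvalue equals the number of connected components. The single zero eigenvalue shows the graph is connected. The largest eigenvalue, 9, is at most the vertex count 9. The eigenvalues sum to 16, which equals trace(L) = 2|E|.

[0, 1, 1, 1, 1, 1, 1, 1, 9]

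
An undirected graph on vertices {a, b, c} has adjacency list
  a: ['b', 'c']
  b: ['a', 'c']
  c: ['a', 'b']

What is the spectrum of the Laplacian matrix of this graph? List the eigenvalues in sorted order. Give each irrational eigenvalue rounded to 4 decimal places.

Reading degrees in the order [a, b, c] gives [2, 2, 2]; set D = diag(2, 2, 2) and form L = D - A. The multiplicity of 0 as a Laplacian eigenvalue equals the number of connected components. The single zero eigenvalue shows the graph is connected. The eigenvalues sum to 6, which equals trace(L) = 2|E|. The largest eigenvalue, 3, is at most the vertex count 3.

[0, 3, 3]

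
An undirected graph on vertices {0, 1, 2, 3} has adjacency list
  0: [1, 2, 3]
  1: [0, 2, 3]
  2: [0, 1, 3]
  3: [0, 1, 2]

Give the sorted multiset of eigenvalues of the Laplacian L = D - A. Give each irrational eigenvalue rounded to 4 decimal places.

[0, 4, 4, 4]

Each diagonal entry of L is the vertex degree and each off-diagonal entry is -1 where an edge is present, 0 otherwise; in the order [0, 1, 2, 3] the diagonal is [3, 3, 3, 3]. Diagonalising L (or applying a numerical eigensolver to the 4x4 matrix) gives the spectrum above. There is one zero in the spectrum, matching the 1 component.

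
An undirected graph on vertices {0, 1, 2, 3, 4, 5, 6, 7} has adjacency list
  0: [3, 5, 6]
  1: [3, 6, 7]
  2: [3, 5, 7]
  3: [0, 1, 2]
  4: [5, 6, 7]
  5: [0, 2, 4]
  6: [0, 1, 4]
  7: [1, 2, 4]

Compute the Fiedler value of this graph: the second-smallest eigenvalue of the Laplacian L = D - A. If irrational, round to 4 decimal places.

Reading degrees in the order [0, 1, 2, 3, 4, 5, 6, 7] gives [3, 3, 3, 3, 3, 3, 3, 3]; set D = diag(3, 3, 3, 3, 3, 3, 3, 3) and form L = D - A. The smallest Laplacian eigenvalue is always 0. The next one, lambda_2 = 2, measures how hard the graph is to disconnect: larger values mean better connectivity.

2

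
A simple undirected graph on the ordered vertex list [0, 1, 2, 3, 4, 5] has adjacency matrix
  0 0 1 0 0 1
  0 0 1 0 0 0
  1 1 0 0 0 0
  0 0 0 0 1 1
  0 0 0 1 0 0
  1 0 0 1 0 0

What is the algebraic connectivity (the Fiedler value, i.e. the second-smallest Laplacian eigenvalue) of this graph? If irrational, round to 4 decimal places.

Each diagonal entry of L is the vertex degree and each off-diagonal entry is -1 where an edge is present, 0 otherwise; in the order [0, 1, 2, 3, 4, 5] the diagonal is [2, 1, 2, 2, 1, 2]. Computing the eigenvalues of L and sorting gives [0, 0.2679, 1, 2, 3, 3.7321]. The Fiedler value lambda_2 = 0.2679 is strictly positive, so the graph is connected. There is one zero in the spectrum, matching the 1 component.

0.2679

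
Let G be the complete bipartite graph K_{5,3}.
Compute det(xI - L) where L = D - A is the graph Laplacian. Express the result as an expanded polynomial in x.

x^8 - 30x^7 + 375x^6 - 2540x^5 + 10095x^4 - 23598x^3 + 30105x^2 - 16200x

The graph has 8 vertices and degree multiset [5, 5, 5, 3, 3, 3, 3, 3]; D is the diagonal matrix of degrees and L = D - A. L has integer entries, so p(x) = det(xI - L) has integer coefficients. Expanding the determinant yields x^8 - 30x^7 + 375x^6 - 2540x^5 + 10095x^4 - 23598x^3 + 30105x^2 - 16200x. Since p(0) = det(-L) = 0, x divides p(x). By the matrix-tree theorem the graph has (1/8) * product of the nonzero eigenvalues = 2025 spanning trees.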